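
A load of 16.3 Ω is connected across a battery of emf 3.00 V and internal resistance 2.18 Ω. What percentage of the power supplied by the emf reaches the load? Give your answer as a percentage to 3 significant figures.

88.2 %

Efficiency is P_load / P_total. With a series r and R sharing the same I, P = I²R for each, so η = R/(R+r).
η = R / (R + r) = 16.3 / (16.3 + 2.18) = 0.8820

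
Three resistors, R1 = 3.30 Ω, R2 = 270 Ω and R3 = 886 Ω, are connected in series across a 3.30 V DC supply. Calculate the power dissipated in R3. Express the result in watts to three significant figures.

Series elements share the same current, so find I first, then use P = I²R.
R_total = 3.30 + 270 + 886 = 1159 Ω
I = V / R_total = 3.30 / 1159 = 0.002847 A
P_R3 = I² × R3 = (0.002847)² × 886 = 0.007179 W

0.00718 W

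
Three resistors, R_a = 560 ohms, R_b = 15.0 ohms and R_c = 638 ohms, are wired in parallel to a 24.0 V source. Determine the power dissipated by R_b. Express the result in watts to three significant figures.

38.4 W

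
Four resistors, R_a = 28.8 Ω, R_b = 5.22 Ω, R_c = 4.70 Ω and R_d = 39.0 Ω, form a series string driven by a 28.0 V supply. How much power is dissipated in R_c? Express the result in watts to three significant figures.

The current is common to all series resistors; compute it, then apply P = I²R for the target.
R_total = 28.8 + 5.22 + 4.70 + 39.0 = 77.72 Ω
I = V / R_total = 28.0 / 77.72 = 0.3603 A
P_R_c = I² × R_c = (0.3603)² × 4.70 = 0.6100 W

0.610 W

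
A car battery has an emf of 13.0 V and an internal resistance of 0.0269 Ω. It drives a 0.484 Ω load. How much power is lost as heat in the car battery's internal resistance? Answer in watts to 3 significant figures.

Internal loss is I²r, with I set by the total series resistance r+R.
I = ε / (r + R) = 13.0 / (0.0269 + 0.484) = 25.45 A
P_int = I² r = (25.45)² × 0.0269 = 17.42 W

17.4 W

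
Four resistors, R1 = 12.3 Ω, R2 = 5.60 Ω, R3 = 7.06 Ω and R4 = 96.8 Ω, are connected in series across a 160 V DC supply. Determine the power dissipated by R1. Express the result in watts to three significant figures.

The current is common to all series resistors; compute it, then apply P = I²R for the target.
R_total = 12.3 + 5.60 + 7.06 + 96.8 = 121.8 Ω
I = V / R_total = 160 / 121.8 = 1.314 A
P_R1 = I² × R1 = (1.314)² × 12.3 = 21.24 W

21.2 W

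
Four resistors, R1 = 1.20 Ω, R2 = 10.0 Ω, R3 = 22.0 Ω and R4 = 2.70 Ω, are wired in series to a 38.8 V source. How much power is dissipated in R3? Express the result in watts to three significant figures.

25.7 W

Every series element carries the same I. Get I from the total resistance, then P = I² × R3.
R_total = 1.20 + 10.0 + 22.0 + 2.70 = 35.90 Ω
I = V / R_total = 38.8 / 35.90 = 1.081 A
P_R3 = I² × R3 = (1.081)² × 22.0 = 25.70 W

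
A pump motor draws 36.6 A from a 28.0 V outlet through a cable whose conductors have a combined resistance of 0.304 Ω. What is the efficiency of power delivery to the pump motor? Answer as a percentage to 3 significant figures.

60.3 %

The cable carries the full 36.6 A.
P_line = I² R_line = (36.60)² × 0.304 = 407.2 W
P_source = V I = 28.0 × 36.60 = 1025 W; P_load = 617.6 W
η = P_load / P_source = 617.6 / 1025 = 0.6026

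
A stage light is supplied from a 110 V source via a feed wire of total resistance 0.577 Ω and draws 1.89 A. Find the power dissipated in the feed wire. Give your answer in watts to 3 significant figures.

The feed wire is a series resistance carrying the load current; its dissipation is I²R_line.
The feed wire carries the full 1.89 A.
P_line = I² R_line = (1.890)² × 0.577 = 2.061 W

2.06 W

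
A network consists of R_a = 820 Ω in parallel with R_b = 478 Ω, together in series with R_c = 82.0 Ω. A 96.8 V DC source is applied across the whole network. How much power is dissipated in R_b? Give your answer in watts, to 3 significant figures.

12.1 W

Collapse the R_a‖R_b pair into one equivalent R_p; then R_p and R_c form a series string.
R_p = (820×478)/(820+478) = 302.0 Ω
R_total = R_p + 82.0 = 302.0 + 82.0 = 384.0 Ω
I = V / R_total = 96.8 / 384.0 = 0.2521 A
Voltage across the parallel pair: V_p = I × R_p = 0.2521 × 302.0 = 76.13 V
R_b has V_p across it, so P = V_p²/R_b.
P_R_b = (76.13)² / 478 = 12.12 W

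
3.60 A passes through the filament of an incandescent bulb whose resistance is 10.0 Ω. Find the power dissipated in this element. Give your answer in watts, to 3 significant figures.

The current through and the resistance of the element are both given; use P = I²R.
P = (3.600 A)² × 10.0 Ω = 129.6 W

130 W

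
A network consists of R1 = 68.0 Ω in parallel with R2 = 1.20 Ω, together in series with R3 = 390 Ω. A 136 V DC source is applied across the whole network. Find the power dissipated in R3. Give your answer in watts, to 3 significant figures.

First find R_p for the parallel pair, then treat R_p + R3 as a series loop.
R_p = (68.0×1.20)/(68.0+1.20) = 1.179 Ω
R_total = R_p + 390 = 1.179 + 390 = 391.2 Ω
I = V / R_total = 136 / 391.2 = 0.3477 A
R3 carries the full series current, so P = I²R.
P_R3 = (0.3477)² × 390 = 47.14 W

47.1 W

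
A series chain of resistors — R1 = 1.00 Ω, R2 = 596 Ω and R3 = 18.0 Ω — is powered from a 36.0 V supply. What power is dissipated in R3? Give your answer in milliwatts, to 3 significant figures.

Every series element carries the same I. Get I from the total resistance, then P = I² × R3.
R_total = 1.00 + 596 + 18.0 = 615.0 Ω
I = V / R_total = 36.0 / 615.0 = 0.05854 A
P_R3 = I² × R3 = (0.05854)² × 18.0 = 0.06168 W

61.7 mW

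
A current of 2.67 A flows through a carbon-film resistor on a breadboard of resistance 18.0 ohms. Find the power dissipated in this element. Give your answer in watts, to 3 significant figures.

The current through and the resistance of the element are both given; use P = I²R.
P = (2.670 A)² × 18.0 Ω = 128.3 W

128 W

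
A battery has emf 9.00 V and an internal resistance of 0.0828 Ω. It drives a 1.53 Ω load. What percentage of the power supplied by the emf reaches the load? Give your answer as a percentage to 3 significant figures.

94.9 %

The source delivers εI, of which I²R reaches the load and I²r is lost; since I is common, η = R/(R+r).
η = R / (R + r) = 1.53 / (1.53 + 0.0828) = 0.9487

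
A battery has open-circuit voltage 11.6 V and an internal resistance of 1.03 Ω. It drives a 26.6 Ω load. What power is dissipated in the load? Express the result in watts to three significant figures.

Find the circuit current first, then P = I²R for the load (series elements share I).
I = ε / (r + R) = 11.6 / (1.03 + 26.6) = 0.4198 A
P_load = I² R = (0.4198)² × 26.6 = 4.689 W

4.69 W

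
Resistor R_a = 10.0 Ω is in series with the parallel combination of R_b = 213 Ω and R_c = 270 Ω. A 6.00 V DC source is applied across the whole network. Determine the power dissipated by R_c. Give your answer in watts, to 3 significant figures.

0.113 W

First combine the parallel branches into one equivalent R_p, then R_a + R_p is a series pair.
R_p = (213×270)/(213+270) = 119.1 Ω
R_total = 10.0 + 119.1 = 129.1 Ω
I = V / R_total = 6.00 / 129.1 = 0.04649 A
Voltage across the parallel pair: V_p = I × R_p = 0.04649 × 119.1 = 5.535 V
R_c is across V_p, so use P = V²/R for that branch.
P_R_c = (5.535)² / 270 = 0.1135 W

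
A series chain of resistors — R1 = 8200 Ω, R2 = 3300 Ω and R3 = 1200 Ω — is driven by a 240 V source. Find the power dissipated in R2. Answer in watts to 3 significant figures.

Every series element carries the same I. Get I from the total resistance, then P = I² × R2.
R_total = 8200 + 3300 + 1200 = 12700 Ω
I = V / R_total = 240 / 12700 = 0.01890 A
P_R2 = I² × R2 = (0.01890)² × 3300 = 1.178 W

1.18 W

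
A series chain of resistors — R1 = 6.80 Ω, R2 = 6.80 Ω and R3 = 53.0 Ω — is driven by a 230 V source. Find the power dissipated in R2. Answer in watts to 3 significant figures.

The current is common to all series resistors; compute it, then apply P = I²R for the target.
R_total = 6.80 + 6.80 + 53.0 = 66.60 Ω
I = V / R_total = 230 / 66.60 = 3.453 A
P_R2 = I² × R2 = (3.453)² × 6.80 = 81.10 W

81.1 W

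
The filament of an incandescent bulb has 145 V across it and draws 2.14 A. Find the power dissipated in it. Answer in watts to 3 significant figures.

With V and I both given, power follows immediately from P = V I.
P = 145 V × 2.140 A = 310.3 W

310 W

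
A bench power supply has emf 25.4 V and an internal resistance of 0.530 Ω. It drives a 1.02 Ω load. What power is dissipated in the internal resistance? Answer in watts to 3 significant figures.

The internal resistance carries the same current as the load; P_int = I²r.
I = ε / (r + R) = 25.4 / (0.530 + 1.02) = 16.39 A
P_int = I² r = (16.39)² × 0.530 = 142.3 W

142 W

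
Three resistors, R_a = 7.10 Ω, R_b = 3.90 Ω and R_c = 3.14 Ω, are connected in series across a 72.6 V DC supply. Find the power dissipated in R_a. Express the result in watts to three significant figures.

Every series element carries the same I. Get I from the total resistance, then P = I² × R_a.
R_total = 7.10 + 3.90 + 3.14 = 14.14 Ω
I = V / R_total = 72.6 / 14.14 = 5.134 A
P_R_a = I² × R_a = (5.134)² × 7.10 = 187.2 W

187 W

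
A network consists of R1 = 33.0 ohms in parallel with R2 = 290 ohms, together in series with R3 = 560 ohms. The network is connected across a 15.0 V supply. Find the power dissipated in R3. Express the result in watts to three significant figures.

0.362 W

Collapse the R1‖R2 pair into one equivalent R_p; then R_p and R3 form a series string.
R_p = (33.0×290)/(33.0+290) = 29.63 Ω
R_total = R_p + 560 = 29.63 + 560 = 589.6 Ω
I = V / R_total = 15.0 / 589.6 = 0.02544 A
All the supply current flows through R3; use P = I²R3.
P_R3 = (0.02544)² × 560 = 0.3624 W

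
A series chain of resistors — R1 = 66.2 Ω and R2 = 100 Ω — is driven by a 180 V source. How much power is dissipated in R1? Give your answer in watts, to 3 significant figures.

Every series element carries the same I. Get I from the total resistance, then P = I² × R1.
R_total = 66.2 + 100 = 166.2 Ω
I = V / R_total = 180 / 166.2 = 1.083 A
P_R1 = I² × R1 = (1.083)² × 66.2 = 77.65 W

77.6 W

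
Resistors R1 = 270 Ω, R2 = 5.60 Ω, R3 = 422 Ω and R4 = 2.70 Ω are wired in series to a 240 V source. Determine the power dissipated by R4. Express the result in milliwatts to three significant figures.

317 mW

Since the resistors are in series they all carry the loop current I = V/R_total; the power in any one is I²R.
R_total = 270 + 5.60 + 422 + 2.70 = 700.3 Ω
I = V / R_total = 240 / 700.3 = 0.3427 A
P_R4 = I² × R4 = (0.3427)² × 2.70 = 0.3171 W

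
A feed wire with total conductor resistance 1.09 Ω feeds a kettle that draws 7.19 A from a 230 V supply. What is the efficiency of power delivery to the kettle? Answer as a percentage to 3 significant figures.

The feed wire carries the full 7.19 A.
P_line = I² R_line = (7.190)² × 1.09 = 56.35 W
P_source = V I = 230 × 7.190 = 1654 W; P_load = 1597 W
η = P_load / P_source = 1597 / 1654 = 0.9659

96.6 %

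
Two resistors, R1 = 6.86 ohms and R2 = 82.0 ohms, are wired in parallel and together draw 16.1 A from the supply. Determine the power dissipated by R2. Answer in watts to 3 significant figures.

127 W

Parallel branches share V, not I — compute V via R_eq, then use V²/R for the target branch.
1/R_eq = 1/6.86 + 1/82.0 ⇒ R_eq = 6.330 Ω
V = I_total × R_eq = 16.10 × 6.330 = 101.9 V
P_R2 = V² / R2 = (101.9)² / 82.0 = 126.7 W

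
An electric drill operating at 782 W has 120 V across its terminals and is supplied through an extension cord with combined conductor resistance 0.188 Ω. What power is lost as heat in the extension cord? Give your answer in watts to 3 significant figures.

7.98 W

The extension cord is a series resistance carrying the load current; its dissipation is I²R_line.
I = P / V = 782 / 120 = 6.517 A through the extension cord.
P_line = I² R_line = (6.517)² × 0.188 = 7.984 W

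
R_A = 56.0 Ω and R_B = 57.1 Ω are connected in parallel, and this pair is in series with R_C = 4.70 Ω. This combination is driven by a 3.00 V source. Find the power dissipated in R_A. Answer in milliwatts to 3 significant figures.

118 mW

First find R_p for the parallel pair, then treat R_p + R_C as a series loop.
R_p = (56.0×57.1)/(56.0+57.1) = 28.27 Ω
R_total = R_p + 4.70 = 28.27 + 4.70 = 32.97 Ω
I = V / R_total = 3.00 / 32.97 = 0.09099 A
Voltage across the parallel pair: V_p = I × R_p = 0.09099 × 28.27 = 2.572 V
R_A sits across V_p; its power is V_p²/R.
P_R_A = (2.572)² / 56.0 = 0.1182 W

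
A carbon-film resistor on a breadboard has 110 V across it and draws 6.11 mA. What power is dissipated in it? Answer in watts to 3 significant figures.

V and I are known directly — P = V I, no intermediate step needed.
P = 110 V × 0.006110 A = 0.6721 W

0.672 W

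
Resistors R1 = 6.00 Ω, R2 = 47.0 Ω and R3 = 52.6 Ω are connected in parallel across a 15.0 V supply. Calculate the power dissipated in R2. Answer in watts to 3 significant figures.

4.79 W

R2 sits directly across the source, so P = V²/R with V = 15.0 V.
P_R2 = V² / R2 = (15.0)² / 47.0 Ω = 4.787 W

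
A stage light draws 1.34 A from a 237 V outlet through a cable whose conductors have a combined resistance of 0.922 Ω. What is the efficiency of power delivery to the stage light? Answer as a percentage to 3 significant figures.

99.5 %

The cable carries the full 1.34 A.
P_line = I² R_line = (1.340)² × 0.922 = 1.656 W
P_source = V I = 237 × 1.340 = 317.6 W; P_load = 315.9 W
η = P_load / P_source = 315.9 / 317.6 = 0.9948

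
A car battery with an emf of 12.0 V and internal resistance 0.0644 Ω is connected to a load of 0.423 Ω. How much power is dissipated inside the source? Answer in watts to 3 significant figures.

The internal resistance carries the same current as the load; P_int = I²r.
I = ε / (r + R) = 12.0 / (0.0644 + 0.423) = 24.62 A
P_int = I² r = (24.62)² × 0.0644 = 39.04 W

39.0 W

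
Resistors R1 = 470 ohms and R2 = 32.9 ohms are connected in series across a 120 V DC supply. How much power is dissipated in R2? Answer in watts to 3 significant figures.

1.87 W

Since the resistors are in series they all carry the loop current I = V/R_total; the power in any one is I²R.
R_total = 470 + 32.9 = 502.9 Ω
I = V / R_total = 120 / 502.9 = 0.2386 A
P_R2 = I² × R2 = (0.2386)² × 32.9 = 1.873 W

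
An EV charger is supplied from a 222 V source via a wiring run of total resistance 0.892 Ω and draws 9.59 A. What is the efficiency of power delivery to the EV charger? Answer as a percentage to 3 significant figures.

96.1 %

The wiring run carries the full 9.59 A.
P_line = I² R_line = (9.590)² × 0.892 = 82.04 W
P_source = V I = 222 × 9.590 = 2129 W; P_load = 2047 W
η = P_load / P_source = 2047 / 2129 = 0.9615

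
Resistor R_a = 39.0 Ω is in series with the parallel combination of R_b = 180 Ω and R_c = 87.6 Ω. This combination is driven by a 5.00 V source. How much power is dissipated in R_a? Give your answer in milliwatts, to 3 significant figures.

102 mW

First combine the parallel branches into one equivalent R_p, then R_a + R_p is a series pair.
R_p = (180×87.6)/(180+87.6) = 58.92 Ω
R_total = 39.0 + 58.92 = 97.92 Ω
I = V / R_total = 5.00 / 97.92 = 0.05106 A
R_a carries the full series current, so P = I²R.
P_R_a = (0.05106)² × 39.0 = 0.1017 W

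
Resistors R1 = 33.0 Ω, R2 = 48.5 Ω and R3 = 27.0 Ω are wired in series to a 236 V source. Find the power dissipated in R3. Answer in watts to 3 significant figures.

128 W

Since the resistors are in series they all carry the loop current I = V/R_total; the power in any one is I²R.
R_total = 33.0 + 48.5 + 27.0 = 108.5 Ω
I = V / R_total = 236 / 108.5 = 2.175 A
P_R3 = I² × R3 = (2.175)² × 27.0 = 127.7 W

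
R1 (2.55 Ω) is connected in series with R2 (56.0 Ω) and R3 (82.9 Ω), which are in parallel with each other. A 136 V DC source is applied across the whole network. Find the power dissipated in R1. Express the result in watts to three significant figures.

Replace R2 and R3 with their parallel equivalent so the circuit becomes R1 in series with R_p.
R_p = (56.0×82.9)/(56.0+82.9) = 33.42 Ω
R_total = 2.55 + 33.42 = 35.97 Ω
I = V / R_total = 136 / 35.97 = 3.781 A
R1 is in the main series path, so its power is I²R1.
P_R1 = (3.781)² × 2.55 = 36.45 W

36.4 W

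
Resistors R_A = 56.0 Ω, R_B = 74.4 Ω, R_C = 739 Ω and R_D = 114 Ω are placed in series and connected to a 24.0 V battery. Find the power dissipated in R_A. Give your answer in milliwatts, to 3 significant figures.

In a series string the same current flows through every resistor — find that current, then P = I²R for the one we want.
R_total = 56.0 + 74.4 + 739 + 114 = 983.4 Ω
I = V / R_total = 24.0 / 983.4 = 0.02441 A
P_R_A = I² × R_A = (0.02441)² × 56.0 = 0.03335 W

33.4 mW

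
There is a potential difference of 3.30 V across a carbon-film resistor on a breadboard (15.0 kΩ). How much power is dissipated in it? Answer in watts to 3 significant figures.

0.000726 W

We know the drop across the element and its resistance — P = V²/R, one step.
P = (3.30 V)² / 15000 Ω = 0.0007260 W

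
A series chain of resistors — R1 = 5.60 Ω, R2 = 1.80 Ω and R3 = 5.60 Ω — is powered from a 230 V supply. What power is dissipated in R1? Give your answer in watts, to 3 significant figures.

1750 W

Every series element carries the same I. Get I from the total resistance, then P = I² × R1.
R_total = 5.60 + 1.80 + 5.60 = 13.00 Ω
I = V / R_total = 230 / 13.00 = 17.69 A
P_R1 = I² × R1 = (17.69)² × 5.60 = 1753 W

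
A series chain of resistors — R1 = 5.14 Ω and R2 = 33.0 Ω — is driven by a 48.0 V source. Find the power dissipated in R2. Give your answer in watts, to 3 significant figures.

52.3 W

Since the resistors are in series they all carry the loop current I = V/R_total; the power in any one is I²R.
R_total = 5.14 + 33.0 = 38.14 Ω
I = V / R_total = 48.0 / 38.14 = 1.259 A
P_R2 = I² × R2 = (1.259)² × 33.0 = 52.27 W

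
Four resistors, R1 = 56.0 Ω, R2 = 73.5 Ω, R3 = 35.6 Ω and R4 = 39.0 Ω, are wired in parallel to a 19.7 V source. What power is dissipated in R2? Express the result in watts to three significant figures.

R2 sits directly across the source, so P = V²/R with V = 19.7 V.
P_R2 = V² / R2 = (19.7)² / 73.5 Ω = 5.280 W

5.28 W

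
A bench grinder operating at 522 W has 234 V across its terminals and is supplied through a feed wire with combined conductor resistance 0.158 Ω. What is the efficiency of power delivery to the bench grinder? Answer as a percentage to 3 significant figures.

I = P / V = 522 / 234 = 2.231 A through the feed wire.
P_line = I² R_line = (2.231)² × 0.158 = 0.7863 W
P_source = P_load + P_line = 522.0 + 0.7863 = 522.8 W
η = P_load / P_source = 522.0 / 522.8 = 0.9985

99.8 %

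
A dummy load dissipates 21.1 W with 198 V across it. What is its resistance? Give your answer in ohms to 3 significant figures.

1860 Ω

Rearranging the power relation for the two known quantities gives R = V² / P.
R = (198)² / 21.1 = 1858 Ω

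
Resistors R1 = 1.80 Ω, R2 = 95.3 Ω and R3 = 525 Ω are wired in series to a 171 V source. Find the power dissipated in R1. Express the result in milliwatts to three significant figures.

136 mW

In a series string the same current flows through every resistor — find that current, then P = I²R for the one we want.
R_total = 1.80 + 95.3 + 525 = 622.1 Ω
I = V / R_total = 171 / 622.1 = 0.2749 A
P_R1 = I² × R1 = (0.2749)² × 1.80 = 0.1360 W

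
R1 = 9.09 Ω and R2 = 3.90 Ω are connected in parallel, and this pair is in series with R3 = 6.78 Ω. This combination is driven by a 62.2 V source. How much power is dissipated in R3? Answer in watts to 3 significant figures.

290 W

Combine R1 and R2 into their parallel equivalent first, reducing the network to two series resistors.
R_p = (9.09×3.90)/(9.09+3.90) = 2.729 Ω
R_total = R_p + 6.78 = 2.729 + 6.78 = 9.509 Ω
I = V / R_total = 62.2 / 9.509 = 6.541 A
R3 is the series element, so its power is I²R.
P_R3 = (6.541)² × 6.78 = 290.1 W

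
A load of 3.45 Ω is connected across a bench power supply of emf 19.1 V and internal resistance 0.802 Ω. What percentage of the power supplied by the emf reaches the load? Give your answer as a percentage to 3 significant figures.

81.1 %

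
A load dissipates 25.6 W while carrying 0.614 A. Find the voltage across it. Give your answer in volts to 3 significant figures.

Rearranging the power relation for the two known quantities gives V = P / I.
V = 25.6 / 0.6140 = 41.69 V

41.7 V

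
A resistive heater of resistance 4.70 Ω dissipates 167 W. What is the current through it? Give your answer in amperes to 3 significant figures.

From P = V I = I²R = V²/R, with the two given quantities we get I = √(P / R).
I = √(167 / 4.70) = 5.961 A

5.96 A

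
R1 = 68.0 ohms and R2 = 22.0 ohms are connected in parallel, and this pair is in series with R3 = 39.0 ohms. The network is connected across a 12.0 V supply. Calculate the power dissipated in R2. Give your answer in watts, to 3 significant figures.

0.585 W

Collapse the R1‖R2 pair into one equivalent R_p; then R_p and R3 form a series string.
R_p = (68.0×22.0)/(68.0+22.0) = 16.62 Ω
R_total = R_p + 39.0 = 16.62 + 39.0 = 55.62 Ω
I = V / R_total = 12.0 / 55.62 = 0.2157 A
Voltage across the parallel pair: V_p = I × R_p = 0.2157 × 16.62 = 3.586 V
Use P = V²/R for R2 with V = V_p.
P_R2 = (3.586)² / 22.0 = 0.5845 W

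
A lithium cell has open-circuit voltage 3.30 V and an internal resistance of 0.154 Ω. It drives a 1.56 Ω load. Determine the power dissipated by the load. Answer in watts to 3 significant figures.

5.78 W

Load and internal resistance form a series loop — compute the loop current, then the load power via I²R.
I = ε / (r + R) = 3.30 / (0.154 + 1.56) = 1.925 A
P_load = I² R = (1.925)² × 1.56 = 5.783 W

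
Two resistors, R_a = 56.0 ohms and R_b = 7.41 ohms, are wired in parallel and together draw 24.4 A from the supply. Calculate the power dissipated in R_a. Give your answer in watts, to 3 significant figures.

455 W

Only the total current is stated, so first find the parallel equivalent to get the voltage across the combination.
1/R_eq = 1/56.0 + 1/7.41 ⇒ R_eq = 6.544 Ω
V = I_total × R_eq = 24.40 × 6.544 = 159.7 V
P_R_a = V² / R_a = (159.7)² / 56.0 = 455.3 W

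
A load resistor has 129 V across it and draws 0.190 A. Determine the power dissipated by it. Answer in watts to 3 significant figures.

Both the voltage across and the current through the element are known, so P = V I applies directly.
P = 129 V × 0.1900 A = 24.51 W

24.5 W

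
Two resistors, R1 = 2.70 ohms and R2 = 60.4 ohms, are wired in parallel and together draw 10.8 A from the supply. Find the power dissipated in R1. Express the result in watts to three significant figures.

The branches share the same voltage, but only the total current is given — find V from the equivalent resistance first.
1/R_eq = 1/2.70 + 1/60.4 ⇒ R_eq = 2.584 Ω
V = I_total × R_eq = 10.80 × 2.584 = 27.91 V
P_R1 = V² / R1 = (27.91)² / 2.70 = 288.6 W

289 W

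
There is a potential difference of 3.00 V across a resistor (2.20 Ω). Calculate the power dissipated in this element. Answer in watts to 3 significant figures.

V and R are stated; P = V²/R avoids computing the current.
P = (3.00 V)² / 2.20 Ω = 4.091 W

4.09 W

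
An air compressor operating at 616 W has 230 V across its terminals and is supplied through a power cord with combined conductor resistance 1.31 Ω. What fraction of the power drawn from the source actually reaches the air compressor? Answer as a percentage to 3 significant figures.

98.5 %

I = P / V = 616 / 230 = 2.678 A through the power cord.
P_line = I² R_line = (2.678)² × 1.31 = 9.397 W
P_source = P_load + P_line = 616.0 + 9.397 = 625.4 W
η = P_load / P_source = 616.0 / 625.4 = 0.9850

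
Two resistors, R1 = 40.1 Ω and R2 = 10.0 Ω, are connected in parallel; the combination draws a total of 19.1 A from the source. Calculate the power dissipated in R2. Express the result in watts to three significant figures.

Parallel branches share V, not I — compute V via R_eq, then use V²/R for the target branch.
1/R_eq = 1/40.1 + 1/10.0 ⇒ R_eq = 8.004 Ω
V = I_total × R_eq = 19.10 × 8.004 = 152.9 V
P_R2 = V² / R2 = (152.9)² / 10.0 = 2337 W

2340 W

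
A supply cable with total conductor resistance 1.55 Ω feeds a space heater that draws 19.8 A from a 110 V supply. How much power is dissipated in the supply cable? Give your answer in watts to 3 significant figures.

The supply cable and load are in series, so the same current flows in both; the loss is I²R_line.
The supply cable carries the full 19.8 A.
P_line = I² R_line = (19.80)² × 1.55 = 607.7 W

608 W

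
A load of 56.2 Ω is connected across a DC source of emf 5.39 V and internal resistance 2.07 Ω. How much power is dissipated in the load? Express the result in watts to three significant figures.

0.481 W

Find the circuit current first, then P = I²R for the load (series elements share I).
I = ε / (r + R) = 5.39 / (2.07 + 56.2) = 0.09250 A
P_load = I² R = (0.09250)² × 56.2 = 0.4809 W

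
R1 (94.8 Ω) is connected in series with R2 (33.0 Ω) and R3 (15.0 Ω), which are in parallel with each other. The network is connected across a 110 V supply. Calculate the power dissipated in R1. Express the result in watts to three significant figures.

104 W

Collapse R2‖R3 to a single equivalent, reducing the network to two series elements.
R_p = (33.0×15.0)/(33.0+15.0) = 10.31 Ω
R_total = 94.8 + 10.31 = 105.1 Ω
I = V / R_total = 110 / 105.1 = 1.046 A
R1 is in the main series path, so its power is I²R1.
P_R1 = (1.046)² × 94.8 = 103.8 W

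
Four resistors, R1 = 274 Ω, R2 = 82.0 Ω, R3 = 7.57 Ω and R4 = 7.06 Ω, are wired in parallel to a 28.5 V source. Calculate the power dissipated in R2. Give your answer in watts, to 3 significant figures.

R2 sits directly across the source, so P = V²/R with V = 28.5 V.
P_R2 = V² / R2 = (28.5)² / 82.0 Ω = 9.905 W

9.91 W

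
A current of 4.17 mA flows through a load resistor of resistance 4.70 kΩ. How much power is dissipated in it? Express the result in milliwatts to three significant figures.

81.7 mW

Current and resistance are given, so P = I²R is the direct form.
P = (0.004170 A)² × 4700 Ω = 0.08173 W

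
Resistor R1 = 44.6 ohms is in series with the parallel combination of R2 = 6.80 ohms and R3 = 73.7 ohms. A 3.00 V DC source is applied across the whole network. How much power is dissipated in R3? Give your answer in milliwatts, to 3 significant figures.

1.83 mW

Reduce the parallel pair to R_p first; the network is then a simple series string.
R_p = (6.80×73.7)/(6.80+73.7) = 6.226 Ω
R_total = 44.6 + 6.226 = 50.83 Ω
I = V / R_total = 3.00 / 50.83 = 0.05903 A
Voltage across the parallel pair: V_p = I × R_p = 0.05903 × 6.226 = 0.3675 V
R3 is across V_p, so use P = V²/R for that branch.
P_R3 = (0.3675)² / 73.7 = 0.001832 W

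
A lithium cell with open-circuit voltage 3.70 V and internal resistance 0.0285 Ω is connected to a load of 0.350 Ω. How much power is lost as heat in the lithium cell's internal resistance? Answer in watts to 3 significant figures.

r is in series with the load, so it carries the full circuit current — the loss in it is I²r.
I = ε / (r + R) = 3.70 / (0.0285 + 0.350) = 9.775 A
P_int = I² r = (9.775)² × 0.0285 = 2.723 W

2.72 W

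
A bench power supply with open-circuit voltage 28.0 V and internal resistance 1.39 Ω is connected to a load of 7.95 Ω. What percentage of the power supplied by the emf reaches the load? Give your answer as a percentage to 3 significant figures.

85.1 %

η = P_load/(P_load+P_int) = I²R/(I²R+I²r) = R/(R+r) — the I² cancels for series elements.
η = R / (R + r) = 7.95 / (7.95 + 1.39) = 0.8512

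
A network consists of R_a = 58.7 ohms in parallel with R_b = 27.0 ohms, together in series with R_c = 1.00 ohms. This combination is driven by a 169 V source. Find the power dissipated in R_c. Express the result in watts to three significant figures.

75.2 W

First find R_p for the parallel pair, then treat R_p + R_c as a series loop.
R_p = (58.7×27.0)/(58.7+27.0) = 18.49 Ω
R_total = R_p + 1.00 = 18.49 + 1.00 = 19.49 Ω
I = V / R_total = 169 / 19.49 = 8.670 A
All the supply current flows through R_c; use P = I²R_c.
P_R_c = (8.670)² × 1.00 = 75.16 W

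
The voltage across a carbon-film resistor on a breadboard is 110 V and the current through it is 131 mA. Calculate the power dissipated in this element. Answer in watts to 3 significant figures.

Since both terminal voltage and current are stated, P = V I gives the power in one step.
P = 110 V × 0.1310 A = 14.41 W

14.4 W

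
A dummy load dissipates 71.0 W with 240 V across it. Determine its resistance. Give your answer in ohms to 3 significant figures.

Inverting the appropriate power form: R = V² / P.
R = (240)² / 71.0 = 811.3 Ω

811 Ω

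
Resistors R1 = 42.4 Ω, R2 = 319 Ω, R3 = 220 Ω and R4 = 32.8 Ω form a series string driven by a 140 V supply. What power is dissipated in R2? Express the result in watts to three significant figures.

In a series string the same current flows through every resistor — find that current, then P = I²R for the one we want.
R_total = 42.4 + 319 + 220 + 32.8 = 614.2 Ω
I = V / R_total = 140 / 614.2 = 0.2279 A
P_R2 = I² × R2 = (0.2279)² × 319 = 16.57 W

16.6 W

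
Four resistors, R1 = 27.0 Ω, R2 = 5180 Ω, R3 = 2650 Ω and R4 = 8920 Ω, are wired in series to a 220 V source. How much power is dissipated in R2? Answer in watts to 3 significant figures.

The current is common to all series resistors; compute it, then apply P = I²R for the target.
R_total = 27.0 + 5180 + 2650 + 8920 = 16780 Ω
I = V / R_total = 220 / 16780 = 0.01311 A
P_R2 = I² × R2 = (0.01311)² × 5180 = 0.8907 W

0.891 W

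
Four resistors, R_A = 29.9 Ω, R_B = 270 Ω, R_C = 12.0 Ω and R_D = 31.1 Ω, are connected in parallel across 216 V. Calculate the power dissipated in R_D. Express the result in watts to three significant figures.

Every branch has 216 V across it, so for R_D the power is simply V²/R.
P_R_D = V² / R_D = (216)² / 31.1 Ω = 1500 W

1500 W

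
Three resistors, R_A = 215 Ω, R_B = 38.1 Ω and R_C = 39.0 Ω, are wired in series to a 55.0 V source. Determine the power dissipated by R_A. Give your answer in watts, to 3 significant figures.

7.62 W

Series elements share the same current, so find I first, then use P = I²R.
R_total = 215 + 38.1 + 39.0 = 292.1 Ω
I = V / R_total = 55.0 / 292.1 = 0.1883 A
P_R_A = I² × R_A = (0.1883)² × 215 = 7.623 W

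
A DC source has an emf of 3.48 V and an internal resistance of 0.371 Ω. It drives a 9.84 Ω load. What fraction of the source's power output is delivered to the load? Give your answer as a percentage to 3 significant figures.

η = P_load/(P_load+P_int) = I²R/(I²R+I²r) = R/(R+r) — the I² cancels for series elements.
η = R / (R + r) = 9.84 / (9.84 + 0.371) = 0.9637

96.4 %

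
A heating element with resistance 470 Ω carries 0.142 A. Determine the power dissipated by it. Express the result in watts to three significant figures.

9.48 W

Current and resistance are given, so P = I²R is the direct form.
P = (0.1420 A)² × 470 Ω = 9.477 W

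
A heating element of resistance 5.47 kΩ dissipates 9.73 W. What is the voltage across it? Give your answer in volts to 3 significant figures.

From P = V I = I²R = V²/R, with the two given quantities we get V = √(P R).
V = √(9.73 × 5470) = 230.7 V

231 V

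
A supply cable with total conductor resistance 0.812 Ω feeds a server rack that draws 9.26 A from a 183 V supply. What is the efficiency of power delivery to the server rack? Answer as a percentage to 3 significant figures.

95.9 %

The supply cable carries the full 9.26 A.
P_line = I² R_line = (9.260)² × 0.812 = 69.63 W
P_source = V I = 183 × 9.260 = 1695 W; P_load = 1625 W
η = P_load / P_source = 1625 / 1695 = 0.9589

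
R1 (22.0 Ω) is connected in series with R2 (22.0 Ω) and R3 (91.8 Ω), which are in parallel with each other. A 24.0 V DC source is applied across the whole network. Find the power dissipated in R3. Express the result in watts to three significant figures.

Reduce the parallel pair to R_p first; the network is then a simple series string.
R_p = (22.0×91.8)/(22.0+91.8) = 17.75 Ω
R_total = 22.0 + 17.75 = 39.75 Ω
I = V / R_total = 24.0 / 39.75 = 0.6038 A
Voltage across the parallel pair: V_p = I × R_p = 0.6038 × 17.75 = 10.72 V
With V_p across R3, its power is V_p²/R3.
P_R3 = (10.72)² / 91.8 = 1.251 W

1.25 W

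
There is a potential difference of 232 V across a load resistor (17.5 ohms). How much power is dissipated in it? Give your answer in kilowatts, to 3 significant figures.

With V across and R both known, P = V²/R gives the dissipation directly.
P = (232 V)² / 17.5 Ω = 3076 W

3.08 kW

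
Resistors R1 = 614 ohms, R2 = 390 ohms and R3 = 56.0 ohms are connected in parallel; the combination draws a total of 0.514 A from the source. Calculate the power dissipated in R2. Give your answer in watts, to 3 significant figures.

1.39 W

Parallel branches share V, not I — compute V via R_eq, then use V²/R for the target branch.
1/R_eq = 1/614 + 1/390 + 1/56.0 ⇒ R_eq = 45.35 Ω
V = I_total × R_eq = 0.5140 × 45.35 = 23.31 V
P_R2 = V² / R2 = (23.31)² / 390 = 1.393 W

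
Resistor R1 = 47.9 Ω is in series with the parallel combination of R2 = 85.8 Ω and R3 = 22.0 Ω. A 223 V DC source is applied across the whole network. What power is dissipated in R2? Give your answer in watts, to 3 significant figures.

41.5 W

Collapse R2‖R3 to a single equivalent, reducing the network to two series elements.
R_p = (85.8×22.0)/(85.8+22.0) = 17.51 Ω
R_total = 47.9 + 17.51 = 65.41 Ω
I = V / R_total = 223 / 65.41 = 3.409 A
Voltage across the parallel pair: V_p = I × R_p = 3.409 × 17.51 = 59.70 V
R2 sees V_p directly, so P = V_p² / R2.
P_R2 = (59.70)² / 85.8 = 41.53 W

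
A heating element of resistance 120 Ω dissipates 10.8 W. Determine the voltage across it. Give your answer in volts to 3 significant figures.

The two known quantities fix the third via V = √(P R).
V = √(10.8 × 120) = 36.00 V

36.0 V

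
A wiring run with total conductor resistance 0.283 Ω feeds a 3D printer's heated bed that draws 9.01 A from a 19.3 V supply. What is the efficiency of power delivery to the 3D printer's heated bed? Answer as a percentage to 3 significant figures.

The wiring run carries the full 9.01 A.
P_line = I² R_line = (9.010)² × 0.283 = 22.97 W
P_source = V I = 19.3 × 9.010 = 173.9 W; P_load = 150.9 W
η = P_load / P_source = 150.9 / 173.9 = 0.8679

86.8 %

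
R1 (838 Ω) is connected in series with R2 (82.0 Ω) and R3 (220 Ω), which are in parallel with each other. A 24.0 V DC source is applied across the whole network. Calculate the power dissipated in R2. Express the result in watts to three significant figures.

0.0311 W

Collapse R2‖R3 to a single equivalent, reducing the network to two series elements.
R_p = (82.0×220)/(82.0+220) = 59.74 Ω
R_total = 838 + 59.74 = 897.7 Ω
I = V / R_total = 24.0 / 897.7 = 0.02673 A
Voltage across the parallel pair: V_p = I × R_p = 0.02673 × 59.74 = 1.597 V
R2 sees V_p directly, so P = V_p² / R2.
P_R2 = (1.597)² / 82.0 = 0.03110 W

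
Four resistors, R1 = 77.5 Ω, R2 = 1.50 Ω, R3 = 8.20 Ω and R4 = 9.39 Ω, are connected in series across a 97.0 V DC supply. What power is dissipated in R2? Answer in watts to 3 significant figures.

1.51 W

The current is common to all series resistors; compute it, then apply P = I²R for the target.
R_total = 77.5 + 1.50 + 8.20 + 9.39 = 96.59 Ω
I = V / R_total = 97.0 / 96.59 = 1.004 A
P_R2 = I² × R2 = (1.004)² × 1.50 = 1.513 W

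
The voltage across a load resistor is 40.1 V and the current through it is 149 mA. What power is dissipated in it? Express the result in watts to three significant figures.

Since both terminal voltage and current are stated, P = V I gives the power in one step.
P = 40.1 V × 0.1490 A = 5.975 W

5.97 W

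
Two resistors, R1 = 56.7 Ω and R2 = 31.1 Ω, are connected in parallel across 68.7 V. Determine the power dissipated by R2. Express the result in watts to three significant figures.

Parallel branches share the same voltage; P = V²/R gives the branch power in one step.
P_R2 = V² / R2 = (68.7)² / 31.1 Ω = 151.8 W

152 W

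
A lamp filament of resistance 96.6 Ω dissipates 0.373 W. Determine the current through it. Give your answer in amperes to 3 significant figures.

0.0621 A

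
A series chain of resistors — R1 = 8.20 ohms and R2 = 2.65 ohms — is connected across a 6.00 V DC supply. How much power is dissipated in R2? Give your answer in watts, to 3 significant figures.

Series elements share the same current, so find I first, then use P = I²R.
R_total = 8.20 + 2.65 = 10.85 Ω
I = V / R_total = 6.00 / 10.85 = 0.5530 A
P_R2 = I² × R2 = (0.5530)² × 2.65 = 0.8104 W

0.810 W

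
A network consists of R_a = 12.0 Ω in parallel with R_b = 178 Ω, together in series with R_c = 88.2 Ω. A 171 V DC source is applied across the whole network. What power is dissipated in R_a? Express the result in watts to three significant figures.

31.1 W

Collapse the R_a‖R_b pair into one equivalent R_p; then R_p and R_c form a series string.
R_p = (12.0×178)/(12.0+178) = 11.24 Ω
R_total = R_p + 88.2 = 11.24 + 88.2 = 99.44 Ω
I = V / R_total = 171 / 99.44 = 1.720 A
Voltage across the parallel pair: V_p = I × R_p = 1.720 × 11.24 = 19.33 V
Use P = V²/R for R_a with V = V_p.
P_R_a = (19.33)² / 12.0 = 31.14 W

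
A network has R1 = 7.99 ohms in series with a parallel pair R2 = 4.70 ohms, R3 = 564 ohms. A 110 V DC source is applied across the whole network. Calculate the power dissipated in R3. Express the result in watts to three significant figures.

2.91 W

Replace R2 and R3 with their parallel equivalent so the circuit becomes R1 in series with R_p.
R_p = (4.70×564)/(4.70+564) = 4.661 Ω
R_total = 7.99 + 4.661 = 12.65 Ω
I = V / R_total = 110 / 12.65 = 8.695 A
Voltage across the parallel pair: V_p = I × R_p = 8.695 × 4.661 = 40.53 V
R3 sees V_p directly, so P = V_p² / R3.
P_R3 = (40.53)² / 564 = 2.912 W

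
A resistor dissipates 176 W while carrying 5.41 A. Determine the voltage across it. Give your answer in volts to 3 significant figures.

32.5 V

Rearranging the power relation for the two known quantities gives V = P / I.
V = 176 / 5.410 = 32.53 V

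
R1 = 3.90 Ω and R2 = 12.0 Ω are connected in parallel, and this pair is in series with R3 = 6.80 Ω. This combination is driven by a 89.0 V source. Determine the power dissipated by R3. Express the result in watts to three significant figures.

567 W

First find R_p for the parallel pair, then treat R_p + R3 as a series loop.
R_p = (3.90×12.0)/(3.90+12.0) = 2.943 Ω
R_total = R_p + 6.80 = 2.943 + 6.80 = 9.743 Ω
I = V / R_total = 89.0 / 9.743 = 9.134 A
R3 is the series element, so its power is I²R.
P_R3 = (9.134)² × 6.80 = 567.4 W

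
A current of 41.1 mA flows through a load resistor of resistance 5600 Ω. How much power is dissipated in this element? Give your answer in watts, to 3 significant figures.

Current and resistance are given, so P = I²R is the direct form.
P = (0.04110 A)² × 5600 Ω = 9.460 W

9.46 W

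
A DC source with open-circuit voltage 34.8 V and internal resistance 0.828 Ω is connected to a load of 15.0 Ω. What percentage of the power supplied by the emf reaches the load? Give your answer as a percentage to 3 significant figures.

94.8 %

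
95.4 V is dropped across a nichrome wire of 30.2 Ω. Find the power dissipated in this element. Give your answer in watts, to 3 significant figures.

301 W

Voltage and resistance are given, so P = V²/R is the one-step route.
P = (95.4 V)² / 30.2 Ω = 301.4 W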